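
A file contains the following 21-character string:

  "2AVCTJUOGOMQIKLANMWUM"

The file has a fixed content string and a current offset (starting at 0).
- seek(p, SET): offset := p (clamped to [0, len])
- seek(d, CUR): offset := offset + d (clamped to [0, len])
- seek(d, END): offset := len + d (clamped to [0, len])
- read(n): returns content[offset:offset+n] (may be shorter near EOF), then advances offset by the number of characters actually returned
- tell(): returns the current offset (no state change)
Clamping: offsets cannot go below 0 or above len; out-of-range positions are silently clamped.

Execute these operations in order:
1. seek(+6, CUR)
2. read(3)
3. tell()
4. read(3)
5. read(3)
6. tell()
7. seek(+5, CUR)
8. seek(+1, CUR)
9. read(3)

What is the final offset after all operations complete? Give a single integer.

After 1 (seek(+6, CUR)): offset=6
After 2 (read(3)): returned 'UOG', offset=9
After 3 (tell()): offset=9
After 4 (read(3)): returned 'OMQ', offset=12
After 5 (read(3)): returned 'IKL', offset=15
After 6 (tell()): offset=15
After 7 (seek(+5, CUR)): offset=20
After 8 (seek(+1, CUR)): offset=21
After 9 (read(3)): returned '', offset=21

Answer: 21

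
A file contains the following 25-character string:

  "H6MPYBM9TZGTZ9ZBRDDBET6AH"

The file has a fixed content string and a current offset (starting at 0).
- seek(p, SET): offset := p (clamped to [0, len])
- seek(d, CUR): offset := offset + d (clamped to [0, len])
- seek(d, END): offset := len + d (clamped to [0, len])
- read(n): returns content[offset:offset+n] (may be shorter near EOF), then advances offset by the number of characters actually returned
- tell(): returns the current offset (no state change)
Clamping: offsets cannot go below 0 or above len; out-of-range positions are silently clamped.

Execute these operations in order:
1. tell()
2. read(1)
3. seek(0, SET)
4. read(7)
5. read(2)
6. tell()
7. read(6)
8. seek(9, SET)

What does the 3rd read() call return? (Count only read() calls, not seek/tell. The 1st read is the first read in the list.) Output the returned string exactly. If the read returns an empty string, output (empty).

Answer: 9T

Derivation:
After 1 (tell()): offset=0
After 2 (read(1)): returned 'H', offset=1
After 3 (seek(0, SET)): offset=0
After 4 (read(7)): returned 'H6MPYBM', offset=7
After 5 (read(2)): returned '9T', offset=9
After 6 (tell()): offset=9
After 7 (read(6)): returned 'ZGTZ9Z', offset=15
After 8 (seek(9, SET)): offset=9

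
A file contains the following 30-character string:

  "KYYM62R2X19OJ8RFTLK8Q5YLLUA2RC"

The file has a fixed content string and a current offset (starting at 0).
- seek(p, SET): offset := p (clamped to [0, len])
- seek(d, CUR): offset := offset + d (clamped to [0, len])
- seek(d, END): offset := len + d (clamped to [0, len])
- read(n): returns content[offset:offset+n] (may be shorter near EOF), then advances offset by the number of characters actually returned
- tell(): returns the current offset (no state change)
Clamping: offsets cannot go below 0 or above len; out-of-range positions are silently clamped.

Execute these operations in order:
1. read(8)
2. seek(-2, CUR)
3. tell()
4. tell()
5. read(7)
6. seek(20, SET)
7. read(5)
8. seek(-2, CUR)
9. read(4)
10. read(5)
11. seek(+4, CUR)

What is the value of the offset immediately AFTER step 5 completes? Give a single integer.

Answer: 13

Derivation:
After 1 (read(8)): returned 'KYYM62R2', offset=8
After 2 (seek(-2, CUR)): offset=6
After 3 (tell()): offset=6
After 4 (tell()): offset=6
After 5 (read(7)): returned 'R2X19OJ', offset=13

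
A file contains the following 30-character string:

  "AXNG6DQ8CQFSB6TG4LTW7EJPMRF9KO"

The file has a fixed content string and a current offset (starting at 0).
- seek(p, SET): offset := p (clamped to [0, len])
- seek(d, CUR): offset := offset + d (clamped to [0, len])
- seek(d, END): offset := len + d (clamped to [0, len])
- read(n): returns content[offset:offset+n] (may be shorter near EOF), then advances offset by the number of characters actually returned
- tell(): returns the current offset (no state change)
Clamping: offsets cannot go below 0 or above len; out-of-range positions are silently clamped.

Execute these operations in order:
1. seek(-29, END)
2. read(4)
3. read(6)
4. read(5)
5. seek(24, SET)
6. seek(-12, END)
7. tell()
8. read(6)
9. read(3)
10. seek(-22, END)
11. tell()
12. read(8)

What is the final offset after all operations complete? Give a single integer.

Answer: 16

Derivation:
After 1 (seek(-29, END)): offset=1
After 2 (read(4)): returned 'XNG6', offset=5
After 3 (read(6)): returned 'DQ8CQF', offset=11
After 4 (read(5)): returned 'SB6TG', offset=16
After 5 (seek(24, SET)): offset=24
After 6 (seek(-12, END)): offset=18
After 7 (tell()): offset=18
After 8 (read(6)): returned 'TW7EJP', offset=24
After 9 (read(3)): returned 'MRF', offset=27
After 10 (seek(-22, END)): offset=8
After 11 (tell()): offset=8
After 12 (read(8)): returned 'CQFSB6TG', offset=16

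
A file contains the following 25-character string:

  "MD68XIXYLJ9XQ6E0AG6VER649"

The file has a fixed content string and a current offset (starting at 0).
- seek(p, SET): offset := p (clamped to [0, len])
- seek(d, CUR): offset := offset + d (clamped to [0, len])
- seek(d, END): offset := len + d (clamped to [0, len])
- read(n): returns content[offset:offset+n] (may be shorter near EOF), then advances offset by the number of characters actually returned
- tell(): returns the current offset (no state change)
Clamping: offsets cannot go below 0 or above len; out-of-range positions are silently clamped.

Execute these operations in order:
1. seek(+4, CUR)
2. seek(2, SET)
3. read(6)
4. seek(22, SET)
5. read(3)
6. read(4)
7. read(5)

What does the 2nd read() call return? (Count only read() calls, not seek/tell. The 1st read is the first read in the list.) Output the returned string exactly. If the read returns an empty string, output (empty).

Answer: 649

Derivation:
After 1 (seek(+4, CUR)): offset=4
After 2 (seek(2, SET)): offset=2
After 3 (read(6)): returned '68XIXY', offset=8
After 4 (seek(22, SET)): offset=22
After 5 (read(3)): returned '649', offset=25
After 6 (read(4)): returned '', offset=25
After 7 (read(5)): returned '', offset=25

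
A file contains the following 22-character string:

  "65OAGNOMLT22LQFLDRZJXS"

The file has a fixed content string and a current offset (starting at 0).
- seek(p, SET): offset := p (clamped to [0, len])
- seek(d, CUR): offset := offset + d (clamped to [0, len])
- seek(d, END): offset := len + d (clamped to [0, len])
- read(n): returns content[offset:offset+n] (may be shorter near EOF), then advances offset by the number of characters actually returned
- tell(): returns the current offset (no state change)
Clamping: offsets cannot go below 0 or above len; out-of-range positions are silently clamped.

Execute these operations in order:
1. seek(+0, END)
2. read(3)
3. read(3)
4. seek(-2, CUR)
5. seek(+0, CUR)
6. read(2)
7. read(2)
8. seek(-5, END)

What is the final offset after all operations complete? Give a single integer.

Answer: 17

Derivation:
After 1 (seek(+0, END)): offset=22
After 2 (read(3)): returned '', offset=22
After 3 (read(3)): returned '', offset=22
After 4 (seek(-2, CUR)): offset=20
After 5 (seek(+0, CUR)): offset=20
After 6 (read(2)): returned 'XS', offset=22
After 7 (read(2)): returned '', offset=22
After 8 (seek(-5, END)): offset=17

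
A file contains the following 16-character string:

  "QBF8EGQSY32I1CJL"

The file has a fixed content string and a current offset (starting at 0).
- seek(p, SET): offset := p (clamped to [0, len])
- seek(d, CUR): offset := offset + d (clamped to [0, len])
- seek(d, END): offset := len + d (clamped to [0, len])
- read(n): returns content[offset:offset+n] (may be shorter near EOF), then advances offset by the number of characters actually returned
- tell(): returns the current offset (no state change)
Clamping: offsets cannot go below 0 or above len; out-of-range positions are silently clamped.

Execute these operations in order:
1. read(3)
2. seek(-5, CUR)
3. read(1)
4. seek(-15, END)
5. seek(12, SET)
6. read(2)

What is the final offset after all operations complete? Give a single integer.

After 1 (read(3)): returned 'QBF', offset=3
After 2 (seek(-5, CUR)): offset=0
After 3 (read(1)): returned 'Q', offset=1
After 4 (seek(-15, END)): offset=1
After 5 (seek(12, SET)): offset=12
After 6 (read(2)): returned '1C', offset=14

Answer: 14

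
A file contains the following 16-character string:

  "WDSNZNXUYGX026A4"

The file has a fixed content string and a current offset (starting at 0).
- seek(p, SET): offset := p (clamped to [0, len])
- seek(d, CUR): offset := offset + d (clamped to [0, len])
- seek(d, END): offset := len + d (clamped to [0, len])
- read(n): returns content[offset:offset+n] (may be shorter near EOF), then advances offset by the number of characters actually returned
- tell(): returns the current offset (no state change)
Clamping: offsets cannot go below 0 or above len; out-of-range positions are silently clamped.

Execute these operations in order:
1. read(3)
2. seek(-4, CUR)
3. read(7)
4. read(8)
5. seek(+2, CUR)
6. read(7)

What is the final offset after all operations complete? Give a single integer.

After 1 (read(3)): returned 'WDS', offset=3
After 2 (seek(-4, CUR)): offset=0
After 3 (read(7)): returned 'WDSNZNX', offset=7
After 4 (read(8)): returned 'UYGX026A', offset=15
After 5 (seek(+2, CUR)): offset=16
After 6 (read(7)): returned '', offset=16

Answer: 16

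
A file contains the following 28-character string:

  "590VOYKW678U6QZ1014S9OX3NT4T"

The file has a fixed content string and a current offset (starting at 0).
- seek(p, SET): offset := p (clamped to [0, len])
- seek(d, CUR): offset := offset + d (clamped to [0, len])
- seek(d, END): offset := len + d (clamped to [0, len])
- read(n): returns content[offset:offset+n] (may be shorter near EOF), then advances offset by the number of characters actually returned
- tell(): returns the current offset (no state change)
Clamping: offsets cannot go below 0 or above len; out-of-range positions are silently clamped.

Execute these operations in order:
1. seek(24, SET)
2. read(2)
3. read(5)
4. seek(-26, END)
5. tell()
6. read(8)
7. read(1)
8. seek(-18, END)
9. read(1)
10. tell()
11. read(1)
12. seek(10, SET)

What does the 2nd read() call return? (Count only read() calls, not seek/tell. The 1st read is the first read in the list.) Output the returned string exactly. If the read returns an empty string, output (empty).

Answer: 4T

Derivation:
After 1 (seek(24, SET)): offset=24
After 2 (read(2)): returned 'NT', offset=26
After 3 (read(5)): returned '4T', offset=28
After 4 (seek(-26, END)): offset=2
After 5 (tell()): offset=2
After 6 (read(8)): returned '0VOYKW67', offset=10
After 7 (read(1)): returned '8', offset=11
After 8 (seek(-18, END)): offset=10
After 9 (read(1)): returned '8', offset=11
After 10 (tell()): offset=11
After 11 (read(1)): returned 'U', offset=12
After 12 (seek(10, SET)): offset=10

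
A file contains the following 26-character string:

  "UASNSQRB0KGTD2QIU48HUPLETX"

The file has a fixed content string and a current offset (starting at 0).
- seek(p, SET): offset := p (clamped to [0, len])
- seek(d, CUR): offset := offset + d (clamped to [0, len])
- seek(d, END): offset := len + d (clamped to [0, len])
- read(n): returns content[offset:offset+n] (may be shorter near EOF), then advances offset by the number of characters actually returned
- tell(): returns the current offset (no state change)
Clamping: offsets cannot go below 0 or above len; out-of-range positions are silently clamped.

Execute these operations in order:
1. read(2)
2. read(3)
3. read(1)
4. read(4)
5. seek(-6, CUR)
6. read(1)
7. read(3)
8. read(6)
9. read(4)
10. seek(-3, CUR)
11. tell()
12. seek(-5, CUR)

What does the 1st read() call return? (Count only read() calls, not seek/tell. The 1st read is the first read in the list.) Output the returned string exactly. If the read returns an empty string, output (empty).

After 1 (read(2)): returned 'UA', offset=2
After 2 (read(3)): returned 'SNS', offset=5
After 3 (read(1)): returned 'Q', offset=6
After 4 (read(4)): returned 'RB0K', offset=10
After 5 (seek(-6, CUR)): offset=4
After 6 (read(1)): returned 'S', offset=5
After 7 (read(3)): returned 'QRB', offset=8
After 8 (read(6)): returned '0KGTD2', offset=14
After 9 (read(4)): returned 'QIU4', offset=18
After 10 (seek(-3, CUR)): offset=15
After 11 (tell()): offset=15
After 12 (seek(-5, CUR)): offset=10

Answer: UA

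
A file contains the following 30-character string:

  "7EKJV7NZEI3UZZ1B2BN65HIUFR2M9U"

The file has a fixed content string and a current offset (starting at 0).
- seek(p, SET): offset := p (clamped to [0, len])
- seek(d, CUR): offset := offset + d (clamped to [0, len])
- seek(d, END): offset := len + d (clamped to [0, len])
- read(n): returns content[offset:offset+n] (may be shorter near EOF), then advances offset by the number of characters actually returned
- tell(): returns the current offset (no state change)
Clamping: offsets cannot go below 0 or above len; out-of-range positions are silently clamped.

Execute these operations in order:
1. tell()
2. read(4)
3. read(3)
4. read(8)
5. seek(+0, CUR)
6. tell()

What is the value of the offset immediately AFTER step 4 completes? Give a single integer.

Answer: 15

Derivation:
After 1 (tell()): offset=0
After 2 (read(4)): returned '7EKJ', offset=4
After 3 (read(3)): returned 'V7N', offset=7
After 4 (read(8)): returned 'ZEI3UZZ1', offset=15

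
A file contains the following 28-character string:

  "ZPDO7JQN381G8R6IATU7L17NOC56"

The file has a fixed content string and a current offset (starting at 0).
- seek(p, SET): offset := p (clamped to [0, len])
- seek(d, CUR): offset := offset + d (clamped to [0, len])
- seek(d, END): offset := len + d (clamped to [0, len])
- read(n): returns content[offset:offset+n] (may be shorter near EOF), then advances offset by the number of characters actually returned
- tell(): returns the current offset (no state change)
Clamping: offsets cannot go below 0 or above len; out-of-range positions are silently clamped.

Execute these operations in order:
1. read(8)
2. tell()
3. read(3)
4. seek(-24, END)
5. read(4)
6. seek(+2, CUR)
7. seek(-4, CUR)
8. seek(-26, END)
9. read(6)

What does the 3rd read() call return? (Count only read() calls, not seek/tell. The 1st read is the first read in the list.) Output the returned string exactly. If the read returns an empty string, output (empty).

After 1 (read(8)): returned 'ZPDO7JQN', offset=8
After 2 (tell()): offset=8
After 3 (read(3)): returned '381', offset=11
After 4 (seek(-24, END)): offset=4
After 5 (read(4)): returned '7JQN', offset=8
After 6 (seek(+2, CUR)): offset=10
After 7 (seek(-4, CUR)): offset=6
After 8 (seek(-26, END)): offset=2
After 9 (read(6)): returned 'DO7JQN', offset=8

Answer: 7JQN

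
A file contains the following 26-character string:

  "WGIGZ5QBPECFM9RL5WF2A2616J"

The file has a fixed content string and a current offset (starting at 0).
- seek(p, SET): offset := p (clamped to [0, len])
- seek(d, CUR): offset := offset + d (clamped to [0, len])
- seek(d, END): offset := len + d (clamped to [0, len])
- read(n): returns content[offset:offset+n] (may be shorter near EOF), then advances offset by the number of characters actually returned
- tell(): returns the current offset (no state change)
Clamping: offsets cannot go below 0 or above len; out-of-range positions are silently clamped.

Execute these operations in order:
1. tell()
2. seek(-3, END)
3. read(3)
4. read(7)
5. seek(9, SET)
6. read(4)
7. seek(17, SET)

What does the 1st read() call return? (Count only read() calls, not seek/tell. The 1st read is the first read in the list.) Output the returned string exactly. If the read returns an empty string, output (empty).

Answer: 16J

Derivation:
After 1 (tell()): offset=0
After 2 (seek(-3, END)): offset=23
After 3 (read(3)): returned '16J', offset=26
After 4 (read(7)): returned '', offset=26
After 5 (seek(9, SET)): offset=9
After 6 (read(4)): returned 'ECFM', offset=13
After 7 (seek(17, SET)): offset=17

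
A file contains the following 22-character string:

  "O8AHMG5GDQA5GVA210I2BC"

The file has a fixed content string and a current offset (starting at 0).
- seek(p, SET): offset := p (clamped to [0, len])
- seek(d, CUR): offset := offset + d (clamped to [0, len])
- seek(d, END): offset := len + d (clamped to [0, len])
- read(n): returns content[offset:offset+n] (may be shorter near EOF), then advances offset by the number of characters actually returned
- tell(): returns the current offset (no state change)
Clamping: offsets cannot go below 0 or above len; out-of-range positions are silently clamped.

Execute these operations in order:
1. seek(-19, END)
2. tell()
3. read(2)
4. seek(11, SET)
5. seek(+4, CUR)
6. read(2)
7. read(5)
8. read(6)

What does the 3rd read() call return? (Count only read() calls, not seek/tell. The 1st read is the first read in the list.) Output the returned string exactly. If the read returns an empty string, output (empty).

Answer: 0I2BC

Derivation:
After 1 (seek(-19, END)): offset=3
After 2 (tell()): offset=3
After 3 (read(2)): returned 'HM', offset=5
After 4 (seek(11, SET)): offset=11
After 5 (seek(+4, CUR)): offset=15
After 6 (read(2)): returned '21', offset=17
After 7 (read(5)): returned '0I2BC', offset=22
After 8 (read(6)): returned '', offset=22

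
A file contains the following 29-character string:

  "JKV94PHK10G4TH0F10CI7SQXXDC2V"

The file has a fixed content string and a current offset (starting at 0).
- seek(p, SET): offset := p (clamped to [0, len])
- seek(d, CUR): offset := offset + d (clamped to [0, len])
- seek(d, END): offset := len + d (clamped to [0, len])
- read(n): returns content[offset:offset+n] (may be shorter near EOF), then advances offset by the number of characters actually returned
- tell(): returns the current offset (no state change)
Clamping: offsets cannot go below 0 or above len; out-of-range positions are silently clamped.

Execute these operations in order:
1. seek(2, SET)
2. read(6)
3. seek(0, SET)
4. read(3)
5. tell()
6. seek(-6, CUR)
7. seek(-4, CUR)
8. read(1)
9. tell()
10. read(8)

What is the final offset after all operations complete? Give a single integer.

After 1 (seek(2, SET)): offset=2
After 2 (read(6)): returned 'V94PHK', offset=8
After 3 (seek(0, SET)): offset=0
After 4 (read(3)): returned 'JKV', offset=3
After 5 (tell()): offset=3
After 6 (seek(-6, CUR)): offset=0
After 7 (seek(-4, CUR)): offset=0
After 8 (read(1)): returned 'J', offset=1
After 9 (tell()): offset=1
After 10 (read(8)): returned 'KV94PHK1', offset=9

Answer: 9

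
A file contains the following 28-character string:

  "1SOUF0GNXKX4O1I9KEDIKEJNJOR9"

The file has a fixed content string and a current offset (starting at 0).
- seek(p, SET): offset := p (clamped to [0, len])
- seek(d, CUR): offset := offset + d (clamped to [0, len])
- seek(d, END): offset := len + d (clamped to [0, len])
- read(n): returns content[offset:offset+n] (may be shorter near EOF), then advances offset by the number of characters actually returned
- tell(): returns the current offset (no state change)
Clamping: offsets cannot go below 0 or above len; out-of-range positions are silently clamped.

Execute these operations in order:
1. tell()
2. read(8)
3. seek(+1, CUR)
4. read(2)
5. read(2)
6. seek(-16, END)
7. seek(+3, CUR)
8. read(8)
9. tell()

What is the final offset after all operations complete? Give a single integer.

After 1 (tell()): offset=0
After 2 (read(8)): returned '1SOUF0GN', offset=8
After 3 (seek(+1, CUR)): offset=9
After 4 (read(2)): returned 'KX', offset=11
After 5 (read(2)): returned '4O', offset=13
After 6 (seek(-16, END)): offset=12
After 7 (seek(+3, CUR)): offset=15
After 8 (read(8)): returned '9KEDIKEJ', offset=23
After 9 (tell()): offset=23

Answer: 23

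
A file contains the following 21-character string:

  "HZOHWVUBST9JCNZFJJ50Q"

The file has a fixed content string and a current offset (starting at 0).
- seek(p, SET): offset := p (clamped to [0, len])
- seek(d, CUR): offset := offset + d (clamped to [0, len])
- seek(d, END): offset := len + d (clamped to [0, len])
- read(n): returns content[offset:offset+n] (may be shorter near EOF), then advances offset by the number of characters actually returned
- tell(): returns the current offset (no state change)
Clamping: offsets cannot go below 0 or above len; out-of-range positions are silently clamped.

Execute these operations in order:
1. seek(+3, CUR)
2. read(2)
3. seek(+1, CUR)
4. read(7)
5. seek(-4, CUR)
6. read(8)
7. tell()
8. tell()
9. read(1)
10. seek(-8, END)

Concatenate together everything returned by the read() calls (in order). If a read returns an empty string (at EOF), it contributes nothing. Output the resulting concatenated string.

Answer: HWUBST9JCT9JCNZFJJ

Derivation:
After 1 (seek(+3, CUR)): offset=3
After 2 (read(2)): returned 'HW', offset=5
After 3 (seek(+1, CUR)): offset=6
After 4 (read(7)): returned 'UBST9JC', offset=13
After 5 (seek(-4, CUR)): offset=9
After 6 (read(8)): returned 'T9JCNZFJ', offset=17
After 7 (tell()): offset=17
After 8 (tell()): offset=17
After 9 (read(1)): returned 'J', offset=18
After 10 (seek(-8, END)): offset=13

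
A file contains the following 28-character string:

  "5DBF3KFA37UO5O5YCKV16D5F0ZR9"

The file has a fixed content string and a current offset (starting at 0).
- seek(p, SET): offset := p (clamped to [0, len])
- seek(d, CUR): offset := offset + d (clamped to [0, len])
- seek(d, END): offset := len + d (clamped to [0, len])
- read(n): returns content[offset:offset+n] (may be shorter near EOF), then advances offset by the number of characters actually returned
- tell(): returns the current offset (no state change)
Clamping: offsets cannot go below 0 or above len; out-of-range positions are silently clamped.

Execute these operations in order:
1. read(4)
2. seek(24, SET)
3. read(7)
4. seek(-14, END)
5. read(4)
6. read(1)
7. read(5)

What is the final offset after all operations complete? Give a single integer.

Answer: 24

Derivation:
After 1 (read(4)): returned '5DBF', offset=4
After 2 (seek(24, SET)): offset=24
After 3 (read(7)): returned '0ZR9', offset=28
After 4 (seek(-14, END)): offset=14
After 5 (read(4)): returned '5YCK', offset=18
After 6 (read(1)): returned 'V', offset=19
After 7 (read(5)): returned '16D5F', offset=24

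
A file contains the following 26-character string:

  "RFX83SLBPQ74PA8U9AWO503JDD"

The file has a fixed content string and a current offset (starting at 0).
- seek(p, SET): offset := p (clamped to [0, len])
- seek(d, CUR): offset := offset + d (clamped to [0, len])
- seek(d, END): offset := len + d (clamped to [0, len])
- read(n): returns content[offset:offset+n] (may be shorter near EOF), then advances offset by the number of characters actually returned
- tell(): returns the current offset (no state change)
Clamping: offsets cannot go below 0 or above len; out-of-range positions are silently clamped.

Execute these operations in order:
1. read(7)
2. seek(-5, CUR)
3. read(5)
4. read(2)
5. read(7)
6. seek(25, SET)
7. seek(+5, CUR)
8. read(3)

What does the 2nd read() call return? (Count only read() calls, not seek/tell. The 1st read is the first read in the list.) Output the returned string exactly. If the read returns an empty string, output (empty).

Answer: X83SL

Derivation:
After 1 (read(7)): returned 'RFX83SL', offset=7
After 2 (seek(-5, CUR)): offset=2
After 3 (read(5)): returned 'X83SL', offset=7
After 4 (read(2)): returned 'BP', offset=9
After 5 (read(7)): returned 'Q74PA8U', offset=16
After 6 (seek(25, SET)): offset=25
After 7 (seek(+5, CUR)): offset=26
After 8 (read(3)): returned '', offset=26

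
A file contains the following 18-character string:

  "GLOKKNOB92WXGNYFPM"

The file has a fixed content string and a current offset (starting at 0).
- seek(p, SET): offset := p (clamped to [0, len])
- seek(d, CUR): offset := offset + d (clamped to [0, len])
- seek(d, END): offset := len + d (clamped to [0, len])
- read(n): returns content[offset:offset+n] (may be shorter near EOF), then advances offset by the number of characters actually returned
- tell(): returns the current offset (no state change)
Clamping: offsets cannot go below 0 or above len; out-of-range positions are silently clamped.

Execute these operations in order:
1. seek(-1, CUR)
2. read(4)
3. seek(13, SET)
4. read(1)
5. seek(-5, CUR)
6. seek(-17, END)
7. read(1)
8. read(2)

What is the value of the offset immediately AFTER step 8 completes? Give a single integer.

After 1 (seek(-1, CUR)): offset=0
After 2 (read(4)): returned 'GLOK', offset=4
After 3 (seek(13, SET)): offset=13
After 4 (read(1)): returned 'N', offset=14
After 5 (seek(-5, CUR)): offset=9
After 6 (seek(-17, END)): offset=1
After 7 (read(1)): returned 'L', offset=2
After 8 (read(2)): returned 'OK', offset=4

Answer: 4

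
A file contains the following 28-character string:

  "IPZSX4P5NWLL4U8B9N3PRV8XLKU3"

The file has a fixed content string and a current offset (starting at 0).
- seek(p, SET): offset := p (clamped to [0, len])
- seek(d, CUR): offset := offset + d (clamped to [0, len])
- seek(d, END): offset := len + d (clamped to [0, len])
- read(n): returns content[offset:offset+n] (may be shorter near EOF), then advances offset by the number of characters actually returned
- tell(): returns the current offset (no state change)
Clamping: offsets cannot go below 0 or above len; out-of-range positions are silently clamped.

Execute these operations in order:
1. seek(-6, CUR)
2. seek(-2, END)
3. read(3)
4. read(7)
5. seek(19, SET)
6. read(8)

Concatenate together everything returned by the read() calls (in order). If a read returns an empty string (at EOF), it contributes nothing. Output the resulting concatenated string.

After 1 (seek(-6, CUR)): offset=0
After 2 (seek(-2, END)): offset=26
After 3 (read(3)): returned 'U3', offset=28
After 4 (read(7)): returned '', offset=28
After 5 (seek(19, SET)): offset=19
After 6 (read(8)): returned 'PRV8XLKU', offset=27

Answer: U3PRV8XLKU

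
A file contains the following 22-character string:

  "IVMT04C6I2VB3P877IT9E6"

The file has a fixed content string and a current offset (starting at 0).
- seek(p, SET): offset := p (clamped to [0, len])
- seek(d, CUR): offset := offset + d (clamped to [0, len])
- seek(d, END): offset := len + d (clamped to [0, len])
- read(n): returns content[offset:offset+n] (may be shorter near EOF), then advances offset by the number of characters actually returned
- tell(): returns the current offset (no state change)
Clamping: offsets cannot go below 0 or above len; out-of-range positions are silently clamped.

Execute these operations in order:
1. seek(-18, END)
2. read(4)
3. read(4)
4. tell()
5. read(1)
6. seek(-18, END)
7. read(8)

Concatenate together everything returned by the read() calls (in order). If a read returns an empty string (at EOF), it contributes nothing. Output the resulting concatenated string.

After 1 (seek(-18, END)): offset=4
After 2 (read(4)): returned '04C6', offset=8
After 3 (read(4)): returned 'I2VB', offset=12
After 4 (tell()): offset=12
After 5 (read(1)): returned '3', offset=13
After 6 (seek(-18, END)): offset=4
After 7 (read(8)): returned '04C6I2VB', offset=12

Answer: 04C6I2VB304C6I2VB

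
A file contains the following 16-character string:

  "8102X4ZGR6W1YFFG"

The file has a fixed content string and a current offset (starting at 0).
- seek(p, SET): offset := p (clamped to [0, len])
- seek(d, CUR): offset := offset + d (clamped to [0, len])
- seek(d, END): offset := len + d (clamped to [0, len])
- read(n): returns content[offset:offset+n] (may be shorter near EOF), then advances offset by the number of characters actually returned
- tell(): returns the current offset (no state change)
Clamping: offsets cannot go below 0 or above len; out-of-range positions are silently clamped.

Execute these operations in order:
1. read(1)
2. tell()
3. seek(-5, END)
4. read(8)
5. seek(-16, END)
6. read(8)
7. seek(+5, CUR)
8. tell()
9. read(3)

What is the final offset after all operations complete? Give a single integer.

After 1 (read(1)): returned '8', offset=1
After 2 (tell()): offset=1
After 3 (seek(-5, END)): offset=11
After 4 (read(8)): returned '1YFFG', offset=16
After 5 (seek(-16, END)): offset=0
After 6 (read(8)): returned '8102X4ZG', offset=8
After 7 (seek(+5, CUR)): offset=13
After 8 (tell()): offset=13
After 9 (read(3)): returned 'FFG', offset=16

Answer: 16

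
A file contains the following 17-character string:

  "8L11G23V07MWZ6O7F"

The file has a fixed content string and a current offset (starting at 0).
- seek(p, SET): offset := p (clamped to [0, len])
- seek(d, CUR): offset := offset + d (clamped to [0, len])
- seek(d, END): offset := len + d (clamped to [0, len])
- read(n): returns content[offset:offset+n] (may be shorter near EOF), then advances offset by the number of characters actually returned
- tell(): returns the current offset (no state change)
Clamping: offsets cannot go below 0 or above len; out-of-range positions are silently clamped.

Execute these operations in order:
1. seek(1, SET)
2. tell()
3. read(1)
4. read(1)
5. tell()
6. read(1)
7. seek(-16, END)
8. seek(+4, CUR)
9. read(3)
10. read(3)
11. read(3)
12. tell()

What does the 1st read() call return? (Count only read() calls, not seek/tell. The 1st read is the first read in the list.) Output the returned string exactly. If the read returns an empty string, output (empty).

Answer: L

Derivation:
After 1 (seek(1, SET)): offset=1
After 2 (tell()): offset=1
After 3 (read(1)): returned 'L', offset=2
After 4 (read(1)): returned '1', offset=3
After 5 (tell()): offset=3
After 6 (read(1)): returned '1', offset=4
After 7 (seek(-16, END)): offset=1
After 8 (seek(+4, CUR)): offset=5
After 9 (read(3)): returned '23V', offset=8
After 10 (read(3)): returned '07M', offset=11
After 11 (read(3)): returned 'WZ6', offset=14
After 12 (tell()): offset=14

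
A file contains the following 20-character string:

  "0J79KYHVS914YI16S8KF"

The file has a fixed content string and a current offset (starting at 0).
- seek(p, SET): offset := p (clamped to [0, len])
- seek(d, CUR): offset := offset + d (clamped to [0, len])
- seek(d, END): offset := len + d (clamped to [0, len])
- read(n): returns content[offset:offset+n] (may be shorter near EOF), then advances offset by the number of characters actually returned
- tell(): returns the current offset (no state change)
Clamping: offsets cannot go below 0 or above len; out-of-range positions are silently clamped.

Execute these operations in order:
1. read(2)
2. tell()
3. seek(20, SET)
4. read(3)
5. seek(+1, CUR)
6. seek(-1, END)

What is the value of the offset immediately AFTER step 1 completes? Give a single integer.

Answer: 2

Derivation:
After 1 (read(2)): returned '0J', offset=2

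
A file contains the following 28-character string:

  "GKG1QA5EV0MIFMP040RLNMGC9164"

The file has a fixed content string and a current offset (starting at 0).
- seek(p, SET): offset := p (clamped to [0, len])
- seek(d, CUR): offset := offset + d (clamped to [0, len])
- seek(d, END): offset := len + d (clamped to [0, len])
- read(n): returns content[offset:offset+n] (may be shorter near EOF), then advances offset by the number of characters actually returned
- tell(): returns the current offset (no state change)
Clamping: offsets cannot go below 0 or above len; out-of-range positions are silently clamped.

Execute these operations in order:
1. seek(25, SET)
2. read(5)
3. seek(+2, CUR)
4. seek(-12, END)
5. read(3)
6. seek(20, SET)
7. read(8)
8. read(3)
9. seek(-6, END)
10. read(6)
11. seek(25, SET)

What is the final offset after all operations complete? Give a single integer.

After 1 (seek(25, SET)): offset=25
After 2 (read(5)): returned '164', offset=28
After 3 (seek(+2, CUR)): offset=28
After 4 (seek(-12, END)): offset=16
After 5 (read(3)): returned '40R', offset=19
After 6 (seek(20, SET)): offset=20
After 7 (read(8)): returned 'NMGC9164', offset=28
After 8 (read(3)): returned '', offset=28
After 9 (seek(-6, END)): offset=22
After 10 (read(6)): returned 'GC9164', offset=28
After 11 (seek(25, SET)): offset=25

Answer: 25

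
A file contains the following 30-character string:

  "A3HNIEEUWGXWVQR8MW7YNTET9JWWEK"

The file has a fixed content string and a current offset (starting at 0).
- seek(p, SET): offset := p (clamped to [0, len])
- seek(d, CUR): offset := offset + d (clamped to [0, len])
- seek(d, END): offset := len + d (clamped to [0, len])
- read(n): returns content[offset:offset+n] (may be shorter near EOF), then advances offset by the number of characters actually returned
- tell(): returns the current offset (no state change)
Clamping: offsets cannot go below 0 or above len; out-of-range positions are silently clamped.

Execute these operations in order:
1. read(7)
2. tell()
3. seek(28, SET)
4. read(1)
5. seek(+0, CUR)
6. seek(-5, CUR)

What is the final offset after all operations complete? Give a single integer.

After 1 (read(7)): returned 'A3HNIEE', offset=7
After 2 (tell()): offset=7
After 3 (seek(28, SET)): offset=28
After 4 (read(1)): returned 'E', offset=29
After 5 (seek(+0, CUR)): offset=29
After 6 (seek(-5, CUR)): offset=24

Answer: 24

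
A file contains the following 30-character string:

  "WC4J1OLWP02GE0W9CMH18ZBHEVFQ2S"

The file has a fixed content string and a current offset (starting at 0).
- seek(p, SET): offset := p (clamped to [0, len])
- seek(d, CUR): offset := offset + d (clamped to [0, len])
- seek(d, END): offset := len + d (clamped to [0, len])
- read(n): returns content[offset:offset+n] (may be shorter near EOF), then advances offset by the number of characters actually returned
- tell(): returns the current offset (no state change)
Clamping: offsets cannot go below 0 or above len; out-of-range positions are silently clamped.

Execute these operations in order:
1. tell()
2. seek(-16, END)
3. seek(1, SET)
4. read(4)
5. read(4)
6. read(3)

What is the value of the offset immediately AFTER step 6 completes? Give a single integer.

Answer: 12

Derivation:
After 1 (tell()): offset=0
After 2 (seek(-16, END)): offset=14
After 3 (seek(1, SET)): offset=1
After 4 (read(4)): returned 'C4J1', offset=5
After 5 (read(4)): returned 'OLWP', offset=9
After 6 (read(3)): returned '02G', offset=12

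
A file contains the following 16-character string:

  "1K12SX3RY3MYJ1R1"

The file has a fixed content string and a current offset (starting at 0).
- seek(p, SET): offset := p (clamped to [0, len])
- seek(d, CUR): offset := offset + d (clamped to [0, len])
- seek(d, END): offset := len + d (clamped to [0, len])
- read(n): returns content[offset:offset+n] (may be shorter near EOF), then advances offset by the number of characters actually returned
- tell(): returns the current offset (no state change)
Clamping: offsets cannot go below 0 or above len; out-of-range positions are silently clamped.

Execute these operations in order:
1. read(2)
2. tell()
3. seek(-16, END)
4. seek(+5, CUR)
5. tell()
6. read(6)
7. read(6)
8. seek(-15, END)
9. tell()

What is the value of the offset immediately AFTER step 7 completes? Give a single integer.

After 1 (read(2)): returned '1K', offset=2
After 2 (tell()): offset=2
After 3 (seek(-16, END)): offset=0
After 4 (seek(+5, CUR)): offset=5
After 5 (tell()): offset=5
After 6 (read(6)): returned 'X3RY3M', offset=11
After 7 (read(6)): returned 'YJ1R1', offset=16

Answer: 16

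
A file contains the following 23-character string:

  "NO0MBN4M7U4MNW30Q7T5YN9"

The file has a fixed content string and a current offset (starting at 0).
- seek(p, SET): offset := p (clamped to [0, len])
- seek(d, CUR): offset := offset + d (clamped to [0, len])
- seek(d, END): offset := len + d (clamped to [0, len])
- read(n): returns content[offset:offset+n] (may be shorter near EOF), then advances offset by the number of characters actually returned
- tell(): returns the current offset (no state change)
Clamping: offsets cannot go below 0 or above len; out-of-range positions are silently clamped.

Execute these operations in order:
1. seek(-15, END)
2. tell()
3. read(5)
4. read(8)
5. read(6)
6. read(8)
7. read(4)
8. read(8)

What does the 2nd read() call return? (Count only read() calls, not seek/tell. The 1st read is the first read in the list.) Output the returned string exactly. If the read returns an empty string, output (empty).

Answer: W30Q7T5Y

Derivation:
After 1 (seek(-15, END)): offset=8
After 2 (tell()): offset=8
After 3 (read(5)): returned '7U4MN', offset=13
After 4 (read(8)): returned 'W30Q7T5Y', offset=21
After 5 (read(6)): returned 'N9', offset=23
After 6 (read(8)): returned '', offset=23
After 7 (read(4)): returned '', offset=23
After 8 (read(8)): returned '', offset=23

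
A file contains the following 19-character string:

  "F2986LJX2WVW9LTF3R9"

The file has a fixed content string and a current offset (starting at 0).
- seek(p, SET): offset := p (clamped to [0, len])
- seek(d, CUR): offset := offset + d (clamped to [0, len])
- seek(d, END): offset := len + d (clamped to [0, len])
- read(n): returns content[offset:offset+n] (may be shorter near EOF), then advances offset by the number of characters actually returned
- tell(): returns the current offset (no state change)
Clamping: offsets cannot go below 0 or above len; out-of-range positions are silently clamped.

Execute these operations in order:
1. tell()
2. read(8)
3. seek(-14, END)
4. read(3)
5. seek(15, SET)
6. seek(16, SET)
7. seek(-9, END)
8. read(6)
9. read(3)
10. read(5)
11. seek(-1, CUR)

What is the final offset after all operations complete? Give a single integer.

Answer: 18

Derivation:
After 1 (tell()): offset=0
After 2 (read(8)): returned 'F2986LJX', offset=8
After 3 (seek(-14, END)): offset=5
After 4 (read(3)): returned 'LJX', offset=8
After 5 (seek(15, SET)): offset=15
After 6 (seek(16, SET)): offset=16
After 7 (seek(-9, END)): offset=10
After 8 (read(6)): returned 'VW9LTF', offset=16
After 9 (read(3)): returned '3R9', offset=19
After 10 (read(5)): returned '', offset=19
After 11 (seek(-1, CUR)): offset=18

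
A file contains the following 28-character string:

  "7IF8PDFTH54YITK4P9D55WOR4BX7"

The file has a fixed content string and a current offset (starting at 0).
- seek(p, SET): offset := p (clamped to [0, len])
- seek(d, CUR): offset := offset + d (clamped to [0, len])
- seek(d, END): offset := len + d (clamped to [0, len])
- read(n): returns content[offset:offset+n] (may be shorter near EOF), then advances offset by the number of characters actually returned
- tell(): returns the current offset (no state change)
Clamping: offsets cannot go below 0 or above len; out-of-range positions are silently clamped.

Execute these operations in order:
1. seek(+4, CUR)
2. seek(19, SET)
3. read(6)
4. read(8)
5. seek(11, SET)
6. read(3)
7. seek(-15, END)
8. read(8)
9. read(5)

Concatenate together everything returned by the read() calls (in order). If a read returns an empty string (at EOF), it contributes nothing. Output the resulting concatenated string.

Answer: 55WOR4BX7YITTK4P9D55WOR4B

Derivation:
After 1 (seek(+4, CUR)): offset=4
After 2 (seek(19, SET)): offset=19
After 3 (read(6)): returned '55WOR4', offset=25
After 4 (read(8)): returned 'BX7', offset=28
After 5 (seek(11, SET)): offset=11
After 6 (read(3)): returned 'YIT', offset=14
After 7 (seek(-15, END)): offset=13
After 8 (read(8)): returned 'TK4P9D55', offset=21
After 9 (read(5)): returned 'WOR4B', offset=26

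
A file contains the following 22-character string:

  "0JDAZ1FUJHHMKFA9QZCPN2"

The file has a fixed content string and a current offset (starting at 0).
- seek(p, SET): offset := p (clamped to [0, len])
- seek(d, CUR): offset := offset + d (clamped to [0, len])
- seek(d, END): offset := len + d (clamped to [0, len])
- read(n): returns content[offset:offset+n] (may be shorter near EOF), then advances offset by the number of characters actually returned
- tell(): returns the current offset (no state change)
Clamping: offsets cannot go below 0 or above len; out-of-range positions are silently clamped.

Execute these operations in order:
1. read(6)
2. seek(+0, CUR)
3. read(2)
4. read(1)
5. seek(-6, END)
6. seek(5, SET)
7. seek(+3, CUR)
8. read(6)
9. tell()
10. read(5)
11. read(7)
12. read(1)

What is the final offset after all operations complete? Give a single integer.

After 1 (read(6)): returned '0JDAZ1', offset=6
After 2 (seek(+0, CUR)): offset=6
After 3 (read(2)): returned 'FU', offset=8
After 4 (read(1)): returned 'J', offset=9
After 5 (seek(-6, END)): offset=16
After 6 (seek(5, SET)): offset=5
After 7 (seek(+3, CUR)): offset=8
After 8 (read(6)): returned 'JHHMKF', offset=14
After 9 (tell()): offset=14
After 10 (read(5)): returned 'A9QZC', offset=19
After 11 (read(7)): returned 'PN2', offset=22
After 12 (read(1)): returned '', offset=22

Answer: 22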